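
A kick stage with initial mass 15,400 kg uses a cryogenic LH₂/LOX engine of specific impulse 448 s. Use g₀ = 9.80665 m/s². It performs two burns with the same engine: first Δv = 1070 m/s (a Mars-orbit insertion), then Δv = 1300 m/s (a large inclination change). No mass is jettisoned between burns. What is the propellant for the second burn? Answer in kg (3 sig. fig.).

propellant for the second burn ≈ 3090 kg

v_e = Isp · g₀ = 448 × 9.80665 = 4393.4 m/s.
After the first burn: m = 15400 × exp(−1070/4393.4) = 15400 × 0.78384 = 12,071.1 kg.
After the second burn: m = 12,071.1 × exp(−1300/4393.4) = 12,071.1 × 0.74386 = 8,979.21 kg.
Second-burn propellant = 12,071.1 − 8,979.21 = 3,091.89 kg.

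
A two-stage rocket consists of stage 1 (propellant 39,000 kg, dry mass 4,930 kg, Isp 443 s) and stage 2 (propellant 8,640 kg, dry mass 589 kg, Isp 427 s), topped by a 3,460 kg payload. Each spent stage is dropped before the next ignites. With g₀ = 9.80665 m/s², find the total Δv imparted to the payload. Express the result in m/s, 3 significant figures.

Δv ≈ 9850 m/s

Ignition mass of stage 1 = 39,000+4,930 + 8,640+589 + 3,460 = 56,619 kg.
Stage 1: m₀ = 56,619 kg, m_f = 56,619 − 39,000 = 17,619 kg; Δv = 443×9.80665×ln(3.214) = 4344.3×1.1674 ≈ 5071 m/s.
Stage 2: m₀ = 12,689 kg, m_f = 12,689 − 8,640 = 4,049 kg; Δv = 427×9.80665×ln(3.134) = 4187.4×1.1423 ≈ 4783 m/s.
Total Δv = 5071 + 4783 = 9854 m/s.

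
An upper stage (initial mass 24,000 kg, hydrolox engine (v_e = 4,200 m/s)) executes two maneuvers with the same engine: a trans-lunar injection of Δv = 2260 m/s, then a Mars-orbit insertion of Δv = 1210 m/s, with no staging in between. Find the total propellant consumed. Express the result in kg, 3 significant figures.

After the first burn: m = 24000 × exp(−2260/4200.0) = 24000 × 0.58386 = 14,012.6 kg.
After the second burn: m = 14,012.6 × exp(−1210/4200.0) = 14,012.6 × 0.74969 = 10,505.1 kg.
Total propellant = m₀ − m_final = 24000 − 10,505.1 = 13,494.9 kg.

total propellant consumed ≈ 13500 kg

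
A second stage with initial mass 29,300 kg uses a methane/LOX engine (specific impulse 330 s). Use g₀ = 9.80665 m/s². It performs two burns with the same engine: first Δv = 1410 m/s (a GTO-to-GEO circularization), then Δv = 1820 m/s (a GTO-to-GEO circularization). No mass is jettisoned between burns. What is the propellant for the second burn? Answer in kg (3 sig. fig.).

v_e = Isp · g₀ = 330 × 9.80665 = 3236.2 m/s.
After the first burn: m = 29300 × exp(−1410/3236.2) = 29300 × 0.64681 = 18,951.5 kg.
After the second burn: m = 18,951.5 × exp(−1820/3236.2) = 18,951.5 × 0.56985 = 10,799.5 kg.
Second-burn propellant = 18,951.5 − 10,799.5 = 8,152 kg.

propellant for the second burn ≈ 8150 kg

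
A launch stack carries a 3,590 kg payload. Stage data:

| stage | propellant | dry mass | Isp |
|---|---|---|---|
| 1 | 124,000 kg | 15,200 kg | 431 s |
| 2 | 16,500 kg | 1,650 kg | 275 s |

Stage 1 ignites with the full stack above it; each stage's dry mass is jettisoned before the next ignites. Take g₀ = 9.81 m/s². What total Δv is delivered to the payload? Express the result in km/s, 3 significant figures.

Δv ≈ 10.1 km/s

Ignition mass of stage 1 = 124,000+15,200 + 16,500+1,650 + 3,590 = 160,940 kg.
Stage 1: m₀ = 160,940 kg, m_f = 160,940 − 124,000 = 36,940 kg; Δv = 431×9.81×ln(4.357) = 4228.1×1.4717 ≈ 6223 m/s.
Stage 2: m₀ = 21,740 kg, m_f = 21,740 − 16,500 = 5,240 kg; Δv = 275×9.81×ln(4.149) = 2697.8×1.4228 ≈ 3838 m/s.
Total Δv = 6223 + 3838 = 10061 m/s.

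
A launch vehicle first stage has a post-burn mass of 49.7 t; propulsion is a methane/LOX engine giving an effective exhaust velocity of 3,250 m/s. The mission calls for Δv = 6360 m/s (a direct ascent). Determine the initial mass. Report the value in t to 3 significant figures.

initial mass ≈ 352 t

From the ideal rocket equation, m₀/m_f = exp(Δv / v_e) = exp(6360 / 3250.0) = exp(1.9569) = 7.0775.
m₀ = m_f × 7.0775 = 49.7 × 7.0775 = 351.752 t.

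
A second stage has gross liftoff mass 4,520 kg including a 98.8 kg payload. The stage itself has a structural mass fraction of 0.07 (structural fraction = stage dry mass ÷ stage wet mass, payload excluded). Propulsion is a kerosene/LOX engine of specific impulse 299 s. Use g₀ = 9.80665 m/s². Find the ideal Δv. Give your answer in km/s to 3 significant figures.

Δv ≈ 7.05 km/s

Stage wet mass = m₀ − payload = 4,520 − 98.8 = 4,421.2 kg.
Stage dry mass = ε × stage wet mass = 0.07 × 4,421.2 = 309.484 kg.
Burnout mass m_f = stage dry + payload = 309.484 + 98.8 = 408.284 kg.
v_e = Isp · g₀ = 299 × 9.80665 = 2932.2 m/s.
Δv = v_e · ln(4,520/408.284) = 2932.2 × ln(11.07) = 2932.2 × 2.4043 ≈ 7050 m/s.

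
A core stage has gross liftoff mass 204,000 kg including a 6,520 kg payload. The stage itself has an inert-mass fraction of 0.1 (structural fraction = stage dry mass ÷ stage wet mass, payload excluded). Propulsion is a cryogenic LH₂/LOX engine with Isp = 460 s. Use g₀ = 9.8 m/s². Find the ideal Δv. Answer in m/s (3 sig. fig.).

Stage wet mass = m₀ − payload = 204,000 − 6,520 = 197,480 kg.
Stage dry mass = ε × stage wet mass = 0.1 × 197,480 = 19,748 kg.
Burnout mass m_f = stage dry + payload = 19,748 + 6,520 = 26,268 kg.
v_e = Isp · g₀ = 460 × 9.8 = 4508.0 m/s.
Rocket equation: Δv = v_e · ln(204,000/26,268) = 4508.0 × ln(7.766) = 4508.0 × 2.0498 ≈ 9240 m/s.

Δv ≈ 9240 m/s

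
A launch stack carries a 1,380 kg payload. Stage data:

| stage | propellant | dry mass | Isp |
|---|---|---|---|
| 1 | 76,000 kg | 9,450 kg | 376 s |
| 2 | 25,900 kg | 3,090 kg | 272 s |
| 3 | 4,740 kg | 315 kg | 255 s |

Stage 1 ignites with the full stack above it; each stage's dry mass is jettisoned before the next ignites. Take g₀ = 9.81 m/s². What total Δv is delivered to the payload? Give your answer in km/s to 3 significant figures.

Δv ≈ 10.5 km/s

Ignition mass of stage 1 = 76,000+9,450 + 25,900+3,090 + 4,740+315 + 1,380 = 120,875 kg.
Stage 1: m₀ = 120,875 kg, m_f = 120,875 − 76,000 = 44,875 kg; Δv = 376×9.81×ln(2.694) = 3688.6×0.9909 ≈ 3655 m/s.
Stage 2: m₀ = 35,425 kg, m_f = 35,425 − 25,900 = 9,525 kg; Δv = 272×9.81×ln(3.719) = 2668.3×1.3135 ≈ 3505 m/s.
Stage 3: m₀ = 6,435 kg, m_f = 6,435 − 4,740 = 1,695 kg; Δv = 255×9.81×ln(3.796) = 2501.6×1.3341 ≈ 3337 m/s.
Total Δv = 3655 + 3505 + 3337 = 10497 m/s.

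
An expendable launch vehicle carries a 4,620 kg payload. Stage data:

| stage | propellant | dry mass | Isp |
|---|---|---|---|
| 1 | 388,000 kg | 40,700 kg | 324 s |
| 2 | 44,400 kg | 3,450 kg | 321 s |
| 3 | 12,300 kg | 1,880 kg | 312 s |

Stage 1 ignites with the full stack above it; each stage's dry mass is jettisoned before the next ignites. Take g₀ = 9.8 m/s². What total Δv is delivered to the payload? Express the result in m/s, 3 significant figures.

Δv ≈ 11600 m/s

Ignition mass of stage 1 = 388,000+40,700 + 44,400+3,450 + 12,300+1,880 + 4,620 = 495,350 kg.
Stage 1: m₀ = 495,350 kg, m_f = 495,350 − 388,000 = 107,350 kg; Δv = 324×9.8×ln(4.614) = 3175.2×1.5292 ≈ 4855 m/s.
Stage 2: m₀ = 66,650 kg, m_f = 66,650 − 44,400 = 22,250 kg; Δv = 321×9.8×ln(2.996) = 3145.8×1.0971 ≈ 3451 m/s.
Stage 3: m₀ = 18,800 kg, m_f = 18,800 − 12,300 = 6,500 kg; Δv = 312×9.8×ln(2.892) = 3057.6×1.0621 ≈ 3247 m/s.
Total Δv = 4855 + 3451 + 3247 = 11553 m/s.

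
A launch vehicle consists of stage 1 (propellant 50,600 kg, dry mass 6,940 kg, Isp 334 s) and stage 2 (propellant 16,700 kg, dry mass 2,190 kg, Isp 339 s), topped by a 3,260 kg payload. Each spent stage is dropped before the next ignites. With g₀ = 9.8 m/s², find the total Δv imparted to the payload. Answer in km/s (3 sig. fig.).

Δv ≈ 7.96 km/s

Ignition mass of stage 1 = 50,600+6,940 + 16,700+2,190 + 3,260 = 79,690 kg.
Stage 1: m₀ = 79,690 kg, m_f = 79,690 − 50,600 = 29,090 kg; Δv = 334×9.8×ln(2.739) = 3273.2×1.0077 ≈ 3299 m/s.
Stage 2: m₀ = 22,150 kg, m_f = 22,150 − 16,700 = 5,450 kg; Δv = 339×9.8×ln(4.064) = 3322.2×1.4022 ≈ 4658 m/s.
Total Δv = 3299 + 4658 = 7957 m/s.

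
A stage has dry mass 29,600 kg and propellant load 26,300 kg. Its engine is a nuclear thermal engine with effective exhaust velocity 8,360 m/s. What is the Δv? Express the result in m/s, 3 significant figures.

m₀ = m_dry + m_prop = 29,600 + 26,300 = 55,900 kg.
By the Tsiolkovsky rocket equation, Δv = v_e · ln(m₀/m_f) = 8360.0 × ln(1.889) = 8360.0 × 0.6358 ≈ 5315.2 m/s.

Δv ≈ 5320 m/s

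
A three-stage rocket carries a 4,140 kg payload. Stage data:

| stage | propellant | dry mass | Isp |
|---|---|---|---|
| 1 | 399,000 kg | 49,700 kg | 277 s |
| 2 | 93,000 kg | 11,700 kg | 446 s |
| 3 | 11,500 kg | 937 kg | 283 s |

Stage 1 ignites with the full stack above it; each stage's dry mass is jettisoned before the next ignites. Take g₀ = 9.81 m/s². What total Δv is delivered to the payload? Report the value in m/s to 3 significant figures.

Δv ≈ 12900 m/s

Ignition mass of stage 1 = 399,000+49,700 + 93,000+11,700 + 11,500+937 + 4,140 = 569,977 kg.
Stage 1: m₀ = 569,977 kg, m_f = 569,977 − 399,000 = 170,977 kg; Δv = 277×9.81×ln(3.334) = 2717.4×1.2041 ≈ 3272 m/s.
Stage 2: m₀ = 121,277 kg, m_f = 121,277 − 93,000 = 28,277 kg; Δv = 446×9.81×ln(4.289) = 4375.3×1.4560 ≈ 6371 m/s.
Stage 3: m₀ = 16,577 kg, m_f = 16,577 − 11,500 = 5,077 kg; Δv = 283×9.81×ln(3.265) = 2776.2×1.1833 ≈ 3285 m/s.
Total Δv = 3272 + 6371 + 3285 = 12928 m/s.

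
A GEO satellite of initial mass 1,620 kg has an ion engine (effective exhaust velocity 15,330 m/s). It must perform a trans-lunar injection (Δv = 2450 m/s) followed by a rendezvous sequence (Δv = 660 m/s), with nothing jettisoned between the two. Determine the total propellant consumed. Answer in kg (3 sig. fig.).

After the first burn: m = 1620 × exp(−2450/15330.0) = 1620 × 0.85230 = 1,380.73 kg.
After the second burn: m = 1,380.73 × exp(−660/15330.0) = 1,380.73 × 0.95786 = 1,322.55 kg.
Total propellant = m₀ − m_final = 1620 − 1,322.55 = 297.45 kg.

total propellant consumed ≈ 297 kg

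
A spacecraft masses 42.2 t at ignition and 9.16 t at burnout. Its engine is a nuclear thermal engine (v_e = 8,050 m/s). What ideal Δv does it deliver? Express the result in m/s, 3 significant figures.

Δv ≈ 12300 m/s

Δv = v_e · ln(m₀/m_f) = 8050.0 × ln(4.607) = 8050.0 × 1.5276 ≈ 12297.0 m/s.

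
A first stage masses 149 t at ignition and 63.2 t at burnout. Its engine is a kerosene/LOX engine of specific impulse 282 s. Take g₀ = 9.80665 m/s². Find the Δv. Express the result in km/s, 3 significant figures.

v_e = Isp · g₀ = 282 × 9.80665 = 2765.5 m/s.
Δv = v_e · ln(m₀/m_f) = 2765.5 × ln(2.358) = 2765.5 × 0.8576 ≈ 2371.8 m/s.

Δv ≈ 2.37 km/s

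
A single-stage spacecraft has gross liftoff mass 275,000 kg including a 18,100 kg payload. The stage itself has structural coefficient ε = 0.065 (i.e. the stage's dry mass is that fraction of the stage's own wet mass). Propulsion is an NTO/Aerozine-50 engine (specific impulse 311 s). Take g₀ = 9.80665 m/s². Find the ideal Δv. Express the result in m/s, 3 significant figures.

Stage wet mass = m₀ − payload = 275,000 − 18,100 = 256,900 kg.
Stage dry mass = ε × stage wet mass = 0.065 × 256,900 = 16,698.5 kg.
Burnout mass m_f = stage dry + payload = 16,698.5 + 18,100 = 34,798.5 kg.
v_e = Isp · g₀ = 311 × 9.80665 = 3049.9 m/s.
Using Δv = v_e ln(m₀/m_f): Δv = v_e · ln(275,000/34,798.5) = 3049.9 × ln(7.903) = 3049.9 × 2.0672 ≈ 6305 m/s.

Δv ≈ 6300 m/s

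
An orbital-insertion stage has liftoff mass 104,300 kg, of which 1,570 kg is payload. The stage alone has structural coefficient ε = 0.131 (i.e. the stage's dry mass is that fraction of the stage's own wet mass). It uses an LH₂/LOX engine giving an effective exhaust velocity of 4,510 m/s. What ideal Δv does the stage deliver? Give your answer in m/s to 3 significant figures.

Stage wet mass = m₀ − payload = 104,300 − 1,570 = 102,730 kg.
Stage dry mass = ε × stage wet mass = 0.131 × 102,730 = 13,457.6 kg.
Burnout mass m_f = stage dry + payload = 13,457.6 + 1,570 = 15,027.6 kg.
Rocket equation: Δv = v_e · ln(104,300/15,027.6) = 4510.0 × ln(6.941) = 4510.0 × 1.9374 ≈ 8738 m/s.

Δv ≈ 8740 m/s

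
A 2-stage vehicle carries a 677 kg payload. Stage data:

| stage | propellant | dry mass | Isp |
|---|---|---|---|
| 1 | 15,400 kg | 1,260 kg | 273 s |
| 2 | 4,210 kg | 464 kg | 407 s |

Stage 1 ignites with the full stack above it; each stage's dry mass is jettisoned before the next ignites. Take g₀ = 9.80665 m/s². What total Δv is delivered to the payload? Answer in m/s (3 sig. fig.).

Δv ≈ 9390 m/s

Ignition mass of stage 1 = 15,400+1,260 + 4,210+464 + 677 = 22,011 kg.
Stage 1: m₀ = 22,011 kg, m_f = 22,011 − 15,400 = 6,611 kg; Δv = 273×9.80665×ln(3.329) = 2677.2×1.2028 ≈ 3220 m/s.
Stage 2: m₀ = 5,351 kg, m_f = 5,351 − 4,210 = 1,141 kg; Δv = 407×9.80665×ln(4.69) = 3991.3×1.5454 ≈ 6168 m/s.
Total Δv = 3220 + 6168 = 9388 m/s.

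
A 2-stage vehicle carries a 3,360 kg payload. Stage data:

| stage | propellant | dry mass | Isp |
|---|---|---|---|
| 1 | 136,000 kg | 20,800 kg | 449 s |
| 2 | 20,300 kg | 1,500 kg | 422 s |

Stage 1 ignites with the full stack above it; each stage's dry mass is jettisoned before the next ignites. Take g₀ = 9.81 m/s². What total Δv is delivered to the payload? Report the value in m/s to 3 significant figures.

Ignition mass of stage 1 = 136,000+20,800 + 20,300+1,500 + 3,360 = 181,960 kg.
Stage 1: m₀ = 181,960 kg, m_f = 181,960 − 136,000 = 45,960 kg; Δv = 449×9.81×ln(3.959) = 4404.7×1.3760 ≈ 6061 m/s.
Stage 2: m₀ = 25,160 kg, m_f = 25,160 − 20,300 = 4,860 kg; Δv = 422×9.81×ln(5.177) = 4139.8×1.6442 ≈ 6807 m/s.
Total Δv = 6061 + 6807 = 12868 m/s.

Δv ≈ 12900 m/s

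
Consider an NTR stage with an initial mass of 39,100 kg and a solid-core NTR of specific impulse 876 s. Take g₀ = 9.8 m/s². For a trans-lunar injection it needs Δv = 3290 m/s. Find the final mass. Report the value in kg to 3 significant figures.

v_e = Isp · g₀ = 876 × 9.8 = 8584.8 m/s.
By the Tsiolkovsky rocket equation, m₀/m_f = exp(Δv / v_e) = exp(3290 / 8584.8) = exp(0.3832) = 1.4670.
m_f = m₀ / 1.4670 = 39,100 / 1.4670 = 26,653 kg.

final mass ≈ 26700 kg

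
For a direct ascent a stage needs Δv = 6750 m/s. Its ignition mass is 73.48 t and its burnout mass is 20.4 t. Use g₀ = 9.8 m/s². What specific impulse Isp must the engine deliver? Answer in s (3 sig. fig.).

Isp ≈ 537 s

ln(m₀/m_f) = ln(73480/20400) = ln(3.602) = 1.2815.
v_e = Δv / ln(m₀/m_f) = 6750 / 1.2815 = 5267.4 m/s.
Isp = v_e / g₀ = 5267.4 / 9.8 = 537.5 s.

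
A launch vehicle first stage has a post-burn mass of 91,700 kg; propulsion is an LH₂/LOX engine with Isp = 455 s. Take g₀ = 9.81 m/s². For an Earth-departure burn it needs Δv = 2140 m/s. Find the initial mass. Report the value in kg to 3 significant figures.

v_e = Isp · g₀ = 455 × 9.81 = 4463.6 m/s.
m₀/m_f = exp(Δv / v_e) = exp(2140 / 4463.6) = exp(0.4794) = 1.6152.
m₀ = m_f × 1.6152 = 91,700 × 1.6152 = 148,114 kg.

initial mass ≈ 148000 kg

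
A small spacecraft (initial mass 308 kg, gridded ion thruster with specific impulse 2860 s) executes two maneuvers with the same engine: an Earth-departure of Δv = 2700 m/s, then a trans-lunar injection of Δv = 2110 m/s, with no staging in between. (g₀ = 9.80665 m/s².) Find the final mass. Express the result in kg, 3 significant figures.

final mass ≈ 259 kg

v_e = Isp · g₀ = 2860 × 9.80665 = 28047.0 m/s.
After the first burn: m = 308 × exp(−2700/28047.0) = 308 × 0.90822 = 279.732 kg.
After the second burn: m = 279.732 × exp(−2110/28047.0) = 279.732 × 0.92753 = 259.46 kg.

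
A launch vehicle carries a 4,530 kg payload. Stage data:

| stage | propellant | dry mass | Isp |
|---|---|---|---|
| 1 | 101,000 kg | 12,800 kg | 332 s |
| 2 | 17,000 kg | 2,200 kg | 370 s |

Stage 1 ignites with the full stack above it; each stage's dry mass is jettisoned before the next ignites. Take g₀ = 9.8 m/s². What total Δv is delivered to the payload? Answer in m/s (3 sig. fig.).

Ignition mass of stage 1 = 101,000+12,800 + 17,000+2,200 + 4,530 = 137,530 kg.
Stage 1: m₀ = 137,530 kg, m_f = 137,530 − 101,000 = 36,530 kg; Δv = 332×9.8×ln(3.765) = 3253.6×1.3257 ≈ 4313 m/s.
Stage 2: m₀ = 23,730 kg, m_f = 23,730 − 17,000 = 6,730 kg; Δv = 370×9.8×ln(3.526) = 3626.0×1.2602 ≈ 4569 m/s.
Total Δv = 4313 + 4569 = 8882 m/s.

Δv ≈ 8880 m/s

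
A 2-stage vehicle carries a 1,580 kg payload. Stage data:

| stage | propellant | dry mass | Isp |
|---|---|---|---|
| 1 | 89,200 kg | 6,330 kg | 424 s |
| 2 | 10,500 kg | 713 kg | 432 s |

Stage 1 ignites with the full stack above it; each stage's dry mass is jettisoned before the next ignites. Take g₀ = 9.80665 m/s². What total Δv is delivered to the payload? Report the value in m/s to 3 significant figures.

Ignition mass of stage 1 = 89,200+6,330 + 10,500+713 + 1,580 = 108,323 kg.
Stage 1: m₀ = 108,323 kg, m_f = 108,323 − 89,200 = 19,123 kg; Δv = 424×9.80665×ln(5.665) = 4158.0×1.7342 ≈ 7211 m/s.
Stage 2: m₀ = 12,793 kg, m_f = 12,793 − 10,500 = 2,293 kg; Δv = 432×9.80665×ln(5.579) = 4236.5×1.7190 ≈ 7283 m/s.
Total Δv = 7211 + 7283 = 14494 m/s.

Δv ≈ 14500 m/s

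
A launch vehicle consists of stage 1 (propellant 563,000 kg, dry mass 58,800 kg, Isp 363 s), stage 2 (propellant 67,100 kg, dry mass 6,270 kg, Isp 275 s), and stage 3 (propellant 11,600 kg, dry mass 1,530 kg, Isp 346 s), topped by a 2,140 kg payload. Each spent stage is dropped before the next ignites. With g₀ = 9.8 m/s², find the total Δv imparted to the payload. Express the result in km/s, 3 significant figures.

Ignition mass of stage 1 = 563,000+58,800 + 67,100+6,270 + 11,600+1,530 + 2,140 = 710,440 kg.
Stage 1: m₀ = 710,440 kg, m_f = 710,440 − 563,000 = 147,440 kg; Δv = 363×9.8×ln(4.819) = 3557.4×1.5725 ≈ 5594 m/s.
Stage 2: m₀ = 88,640 kg, m_f = 88,640 − 67,100 = 21,540 kg; Δv = 275×9.8×ln(4.115) = 2695.0×1.4147 ≈ 3813 m/s.
Stage 3: m₀ = 15,270 kg, m_f = 15,270 − 11,600 = 3,670 kg; Δv = 346×9.8×ln(4.161) = 3390.8×1.4257 ≈ 4834 m/s.
Total Δv = 5594 + 3813 + 4834 = 14241 m/s.

Δv ≈ 14.2 km/s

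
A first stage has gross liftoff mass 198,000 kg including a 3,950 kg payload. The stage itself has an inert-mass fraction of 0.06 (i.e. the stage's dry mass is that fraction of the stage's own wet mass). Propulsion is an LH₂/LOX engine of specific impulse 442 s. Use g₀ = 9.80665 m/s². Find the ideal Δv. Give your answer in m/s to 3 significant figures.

Stage wet mass = m₀ − payload = 198,000 − 3,950 = 194,050 kg.
Stage dry mass = ε × stage wet mass = 0.06 × 194,050 = 11,643 kg.
Burnout mass m_f = stage dry + payload = 11,643 + 3,950 = 15,593 kg.
v_e = Isp · g₀ = 442 × 9.80665 = 4334.5 m/s.
Δv = v_e · ln(198,000/15,593) = 4334.5 × ln(12.7) = 4334.5 × 2.5414 ≈ 11016 m/s.

Δv ≈ 11000 m/s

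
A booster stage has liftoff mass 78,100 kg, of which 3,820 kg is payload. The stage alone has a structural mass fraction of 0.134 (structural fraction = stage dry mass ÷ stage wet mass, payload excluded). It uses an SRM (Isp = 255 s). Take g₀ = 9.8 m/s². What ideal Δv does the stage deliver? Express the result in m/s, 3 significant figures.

Δv ≈ 4340 m/s

Stage wet mass = m₀ − payload = 78,100 − 3,820 = 74,280 kg.
Stage dry mass = ε × stage wet mass = 0.134 × 74,280 = 9,953.52 kg.
Burnout mass m_f = stage dry + payload = 9,953.52 + 3,820 = 13,773.52 kg.
v_e = Isp · g₀ = 255 × 9.8 = 2499.0 m/s.
Rocket equation: Δv = v_e · ln(78,100/13,773.52) = 2499.0 × ln(5.67) = 2499.0 × 1.7352 ≈ 4336 m/s.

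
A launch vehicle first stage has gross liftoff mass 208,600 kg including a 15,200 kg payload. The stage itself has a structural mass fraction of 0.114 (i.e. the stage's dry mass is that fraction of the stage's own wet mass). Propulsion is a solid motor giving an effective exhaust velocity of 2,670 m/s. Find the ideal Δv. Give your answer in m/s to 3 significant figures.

Stage wet mass = m₀ − payload = 208,600 − 15,200 = 193,400 kg.
Stage dry mass = ε × stage wet mass = 0.114 × 193,400 = 22,047.6 kg.
Burnout mass m_f = stage dry + payload = 22,047.6 + 15,200 = 37,247.6 kg.
Δv = v_e · ln(208,600/37,247.6) = 2670.0 × ln(5.6) = 2670.0 × 1.7228 ≈ 4600 m/s.

Δv ≈ 4600 m/s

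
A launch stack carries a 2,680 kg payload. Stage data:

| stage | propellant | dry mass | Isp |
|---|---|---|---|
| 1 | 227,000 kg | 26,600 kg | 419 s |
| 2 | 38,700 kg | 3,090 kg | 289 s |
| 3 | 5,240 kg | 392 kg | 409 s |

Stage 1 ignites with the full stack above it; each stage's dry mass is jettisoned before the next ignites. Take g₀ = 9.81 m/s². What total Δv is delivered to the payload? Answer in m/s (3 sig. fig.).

Δv ≈ 13800 m/s

Ignition mass of stage 1 = 227,000+26,600 + 38,700+3,090 + 5,240+392 + 2,680 = 303,702 kg.
Stage 1: m₀ = 303,702 kg, m_f = 303,702 − 227,000 = 76,702 kg; Δv = 419×9.81×ln(3.96) = 4110.4×1.3761 ≈ 5656 m/s.
Stage 2: m₀ = 50,102 kg, m_f = 50,102 − 38,700 = 11,402 kg; Δv = 289×9.81×ln(4.394) = 2835.1×1.4803 ≈ 4197 m/s.
Stage 3: m₀ = 8,312 kg, m_f = 8,312 − 5,240 = 3,072 kg; Δv = 409×9.81×ln(2.706) = 4012.3×0.9954 ≈ 3994 m/s.
Total Δv = 5656 + 4197 + 3994 = 13847 m/s.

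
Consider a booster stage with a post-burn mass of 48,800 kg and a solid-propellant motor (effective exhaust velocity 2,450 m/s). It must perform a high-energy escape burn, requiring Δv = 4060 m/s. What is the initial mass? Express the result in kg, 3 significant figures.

m₀/m_f = exp(Δv / v_e) = exp(4060 / 2450.0) = exp(1.6571) = 5.2443.
m₀ = m_f × 5.2443 = 48,800 × 5.2443 = 255,922 kg.

initial mass ≈ 256000 kg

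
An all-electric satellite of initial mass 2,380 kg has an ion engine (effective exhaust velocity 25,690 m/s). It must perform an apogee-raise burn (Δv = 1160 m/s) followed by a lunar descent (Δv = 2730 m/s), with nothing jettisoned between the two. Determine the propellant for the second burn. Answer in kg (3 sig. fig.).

After the first burn: m = 2380 × exp(−1160/25690.0) = 2380 × 0.95585 = 2,274.92 kg.
After the second burn: m = 2,274.92 × exp(−2730/25690.0) = 2,274.92 × 0.89918 = 2,045.56 kg.
Second-burn propellant = 2,274.92 − 2,045.56 = 229.36 kg.

propellant for the second burn ≈ 229 kg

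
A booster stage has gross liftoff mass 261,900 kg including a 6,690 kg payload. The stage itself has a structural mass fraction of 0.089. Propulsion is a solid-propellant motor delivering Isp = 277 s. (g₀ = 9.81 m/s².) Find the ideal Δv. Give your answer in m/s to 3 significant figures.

Δv ≈ 5940 m/s

Stage wet mass = m₀ − payload = 261,900 − 6,690 = 255,210 kg.
Stage dry mass = ε × stage wet mass = 0.089 × 255,210 = 22,713.7 kg.
Burnout mass m_f = stage dry + payload = 22,713.7 + 6,690 = 29,403.7 kg.
v_e = Isp · g₀ = 277 × 9.81 = 2717.4 m/s.
Δv = v_e · ln(261,900/29,403.7) = 2717.4 × ln(8.907) = 2717.4 × 2.1868 ≈ 5942 m/s.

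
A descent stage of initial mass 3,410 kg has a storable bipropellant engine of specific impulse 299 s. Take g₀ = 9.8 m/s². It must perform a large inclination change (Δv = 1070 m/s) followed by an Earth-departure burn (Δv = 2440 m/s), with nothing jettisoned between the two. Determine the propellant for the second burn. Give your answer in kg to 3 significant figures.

propellant for the second burn ≈ 1340 kg

v_e = Isp · g₀ = 299 × 9.8 = 2930.2 m/s.
After the first burn: m = 3410 × exp(−1070/2930.2) = 3410 × 0.69408 = 2,366.81 kg.
After the second burn: m = 2,366.81 × exp(−2440/2930.2) = 2,366.81 × 0.43487 = 1,029.25 kg.
Second-burn propellant = 2,366.81 − 1,029.25 = 1,337.56 kg.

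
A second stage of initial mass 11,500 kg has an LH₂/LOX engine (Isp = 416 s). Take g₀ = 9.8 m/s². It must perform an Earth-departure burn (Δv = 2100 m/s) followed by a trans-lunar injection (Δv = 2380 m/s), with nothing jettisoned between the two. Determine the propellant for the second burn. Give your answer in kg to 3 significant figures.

v_e = Isp · g₀ = 416 × 9.8 = 4076.8 m/s.
After the first burn: m = 11500 × exp(−2100/4076.8) = 11500 × 0.59743 = 6,870.45 kg.
After the second burn: m = 6,870.45 × exp(−2380/4076.8) = 6,870.45 × 0.55778 = 3,832.2 kg.
Second-burn propellant = 6,870.45 − 3,832.2 = 3,038.25 kg.

propellant for the second burn ≈ 3040 kg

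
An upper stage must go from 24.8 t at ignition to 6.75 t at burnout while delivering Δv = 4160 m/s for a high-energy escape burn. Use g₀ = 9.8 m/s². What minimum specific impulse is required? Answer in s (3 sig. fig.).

Isp ≈ 326 s

ln(m₀/m_f) = ln(24800/6750) = ln(3.674) = 1.3013.
Using Δv = v_e ln(m₀/m_f): v_e = Δv / ln(m₀/m_f) = 4160 / 1.3013 = 3196.8 m/s.
Isp = v_e / g₀ = 3196.8 / 9.8 = 326.2 s.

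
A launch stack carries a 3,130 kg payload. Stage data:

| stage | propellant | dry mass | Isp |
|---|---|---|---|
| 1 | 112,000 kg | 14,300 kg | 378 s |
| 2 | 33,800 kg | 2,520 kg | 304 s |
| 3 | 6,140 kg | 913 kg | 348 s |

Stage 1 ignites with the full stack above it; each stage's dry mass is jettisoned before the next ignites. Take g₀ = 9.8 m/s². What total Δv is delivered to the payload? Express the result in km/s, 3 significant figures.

Δv ≈ 10.9 km/s

Ignition mass of stage 1 = 112,000+14,300 + 33,800+2,520 + 6,140+913 + 3,130 = 172,803 kg.
Stage 1: m₀ = 172,803 kg, m_f = 172,803 − 112,000 = 60,803 kg; Δv = 378×9.8×ln(2.842) = 3704.4×1.0445 ≈ 3869 m/s.
Stage 2: m₀ = 46,503 kg, m_f = 46,503 − 33,800 = 12,703 kg; Δv = 304×9.8×ln(3.661) = 2979.2×1.2977 ≈ 3866 m/s.
Stage 3: m₀ = 10,183 kg, m_f = 10,183 − 6,140 = 4,043 kg; Δv = 348×9.8×ln(2.519) = 3410.4×0.9237 ≈ 3150 m/s.
Total Δv = 3869 + 3866 + 3150 = 10885 m/s.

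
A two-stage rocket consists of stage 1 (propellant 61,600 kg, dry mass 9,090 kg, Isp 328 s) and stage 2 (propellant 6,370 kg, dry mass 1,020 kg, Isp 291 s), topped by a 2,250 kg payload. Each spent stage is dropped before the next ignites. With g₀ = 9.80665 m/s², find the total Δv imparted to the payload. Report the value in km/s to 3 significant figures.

Ignition mass of stage 1 = 61,600+9,090 + 6,370+1,020 + 2,250 = 80,330 kg.
Stage 1: m₀ = 80,330 kg, m_f = 80,330 − 61,600 = 18,730 kg; Δv = 328×9.80665×ln(4.289) = 3216.6×1.4560 ≈ 4683 m/s.
Stage 2: m₀ = 9,640 kg, m_f = 9,640 − 6,370 = 3,270 kg; Δv = 291×9.80665×ln(2.948) = 2853.7×1.0811 ≈ 3085 m/s.
Total Δv = 4683 + 3085 = 7768 m/s.

Δv ≈ 7.77 km/s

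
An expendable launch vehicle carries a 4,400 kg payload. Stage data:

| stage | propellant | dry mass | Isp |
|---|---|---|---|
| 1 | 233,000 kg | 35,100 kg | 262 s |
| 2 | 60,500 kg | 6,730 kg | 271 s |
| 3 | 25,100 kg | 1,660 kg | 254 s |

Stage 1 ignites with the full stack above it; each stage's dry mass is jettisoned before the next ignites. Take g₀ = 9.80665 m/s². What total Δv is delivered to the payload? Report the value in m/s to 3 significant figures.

Ignition mass of stage 1 = 233,000+35,100 + 60,500+6,730 + 25,100+1,660 + 4,400 = 366,490 kg.
Stage 1: m₀ = 366,490 kg, m_f = 366,490 − 233,000 = 133,490 kg; Δv = 262×9.80665×ln(2.745) = 2569.3×1.0099 ≈ 2595 m/s.
Stage 2: m₀ = 98,390 kg, m_f = 98,390 − 60,500 = 37,890 kg; Δv = 271×9.80665×ln(2.597) = 2657.6×0.9543 ≈ 2536 m/s.
Stage 3: m₀ = 31,160 kg, m_f = 31,160 − 25,100 = 6,060 kg; Δv = 254×9.80665×ln(5.142) = 2490.9×1.6374 ≈ 4079 m/s.
Total Δv = 2595 + 2536 + 4079 = 9210 m/s.

Δv ≈ 9210 m/s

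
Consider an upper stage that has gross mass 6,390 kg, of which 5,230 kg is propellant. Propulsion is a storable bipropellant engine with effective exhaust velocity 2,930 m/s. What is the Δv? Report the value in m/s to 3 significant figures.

m_f = m₀ − m_prop = 6,390 − 5,230 = 1,160 kg.
Δv = v_e · ln(m₀/m_f) = 2930.0 × ln(5.509) = 2930.0 × 1.7063 ≈ 4999.5 m/s.

Δv ≈ 5000 m/s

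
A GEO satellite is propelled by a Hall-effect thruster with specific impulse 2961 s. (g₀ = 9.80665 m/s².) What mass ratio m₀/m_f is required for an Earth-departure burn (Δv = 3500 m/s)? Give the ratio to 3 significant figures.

mass ratio ≈ 1.13

v_e = Isp · g₀ = 2961 × 9.80665 = 29037.5 m/s.
By the Tsiolkovsky rocket equation, m₀/m_f = exp(Δv / v_e) = exp(3500 / 29037.5) = exp(0.1205) = 1.1281.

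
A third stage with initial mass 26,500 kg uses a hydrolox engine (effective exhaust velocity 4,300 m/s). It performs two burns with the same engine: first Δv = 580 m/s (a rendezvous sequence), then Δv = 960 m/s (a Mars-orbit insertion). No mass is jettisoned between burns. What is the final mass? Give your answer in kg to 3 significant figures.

After the first burn: m = 26500 × exp(−580/4300.0) = 26500 × 0.87382 = 23,156.2 kg.
After the second burn: m = 23,156.2 × exp(−960/4300.0) = 23,156.2 × 0.79991 = 18,522.9 kg.

final mass ≈ 18500 kg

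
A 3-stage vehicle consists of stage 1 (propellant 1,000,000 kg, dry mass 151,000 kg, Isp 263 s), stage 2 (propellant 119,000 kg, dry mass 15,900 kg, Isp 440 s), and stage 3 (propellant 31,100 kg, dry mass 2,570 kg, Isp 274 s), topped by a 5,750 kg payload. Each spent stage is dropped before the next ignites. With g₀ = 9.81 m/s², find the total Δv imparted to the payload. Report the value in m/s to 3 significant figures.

Δv ≈ 12800 m/s

Ignition mass of stage 1 = 1,000,000+151,000 + 119,000+15,900 + 31,100+2,570 + 5,750 = 1,325,320 kg.
Stage 1: m₀ = 1,325,320 kg, m_f = 1,325,320 − 1,000,000 = 325,320 kg; Δv = 263×9.81×ln(4.074) = 2580.0×1.4046 ≈ 3624 m/s.
Stage 2: m₀ = 174,320 kg, m_f = 174,320 − 119,000 = 55,320 kg; Δv = 440×9.81×ln(3.151) = 4316.4×1.1478 ≈ 4954 m/s.
Stage 3: m₀ = 39,420 kg, m_f = 39,420 − 31,100 = 8,320 kg; Δv = 274×9.81×ln(4.738) = 2687.9×1.5556 ≈ 4181 m/s.
Total Δv = 3624 + 4954 + 4181 = 12759 m/s.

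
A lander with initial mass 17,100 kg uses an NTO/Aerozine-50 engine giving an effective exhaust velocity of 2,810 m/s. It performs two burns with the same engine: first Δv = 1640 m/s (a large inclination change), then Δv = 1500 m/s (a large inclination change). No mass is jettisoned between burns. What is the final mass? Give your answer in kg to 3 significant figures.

final mass ≈ 5590 kg

After the first burn: m = 17100 × exp(−1640/2810.0) = 17100 × 0.55787 = 9,539.58 kg.
After the second burn: m = 9,539.58 × exp(−1500/2810.0) = 9,539.58 × 0.58637 = 5,593.72 kg.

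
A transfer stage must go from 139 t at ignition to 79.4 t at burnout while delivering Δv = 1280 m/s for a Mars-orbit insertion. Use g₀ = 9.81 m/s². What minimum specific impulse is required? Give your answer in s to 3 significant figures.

Isp ≈ 233 s

ln(m₀/m_f) = ln(139000/79400) = ln(1.751) = 0.5600.
By the Tsiolkovsky rocket equation, v_e = Δv / ln(m₀/m_f) = 1280 / 0.5600 = 2285.8 m/s.
Isp = v_e / g₀ = 2285.8 / 9.81 = 233.0 s.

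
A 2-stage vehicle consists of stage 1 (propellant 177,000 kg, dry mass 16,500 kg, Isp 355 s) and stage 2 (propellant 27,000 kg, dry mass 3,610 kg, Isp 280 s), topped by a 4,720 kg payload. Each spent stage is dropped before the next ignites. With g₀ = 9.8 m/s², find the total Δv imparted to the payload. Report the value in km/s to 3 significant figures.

Δv ≈ 9.13 km/s

Ignition mass of stage 1 = 177,000+16,500 + 27,000+3,610 + 4,720 = 228,830 kg.
Stage 1: m₀ = 228,830 kg, m_f = 228,830 − 177,000 = 51,830 kg; Δv = 355×9.8×ln(4.415) = 3479.0×1.4850 ≈ 5166 m/s.
Stage 2: m₀ = 35,330 kg, m_f = 35,330 − 27,000 = 8,330 kg; Δv = 280×9.8×ln(4.241) = 2744.0×1.4449 ≈ 3965 m/s.
Total Δv = 5166 + 3965 = 9131 m/s.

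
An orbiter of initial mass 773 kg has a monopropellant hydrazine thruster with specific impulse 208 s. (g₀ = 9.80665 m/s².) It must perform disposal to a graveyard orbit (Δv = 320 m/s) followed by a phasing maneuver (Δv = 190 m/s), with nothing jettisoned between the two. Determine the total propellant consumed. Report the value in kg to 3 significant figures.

total propellant consumed ≈ 171 kg

v_e = Isp · g₀ = 208 × 9.80665 = 2039.8 m/s.
After the first burn: m = 773 × exp(−320/2039.8) = 773 × 0.85481 = 660.768 kg.
After the second burn: m = 660.768 × exp(−190/2039.8) = 660.768 × 0.91106 = 601.999 kg.
Total propellant = m₀ − m_final = 773 − 601.999 = 171.001 kg.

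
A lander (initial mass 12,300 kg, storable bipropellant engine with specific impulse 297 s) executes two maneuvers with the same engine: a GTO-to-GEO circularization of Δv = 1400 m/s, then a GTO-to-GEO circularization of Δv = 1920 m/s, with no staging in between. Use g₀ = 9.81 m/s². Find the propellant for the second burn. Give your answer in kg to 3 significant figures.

propellant for the second burn ≈ 3670 kg

v_e = Isp · g₀ = 297 × 9.81 = 2913.6 m/s.
After the first burn: m = 12300 × exp(−1400/2913.6) = 12300 × 0.61847 = 7,607.18 kg.
After the second burn: m = 7,607.18 × exp(−1920/2913.6) = 7,607.18 × 0.51738 = 3,935.8 kg.
Second-burn propellant = 7,607.18 − 3,935.8 = 3,671.38 kg.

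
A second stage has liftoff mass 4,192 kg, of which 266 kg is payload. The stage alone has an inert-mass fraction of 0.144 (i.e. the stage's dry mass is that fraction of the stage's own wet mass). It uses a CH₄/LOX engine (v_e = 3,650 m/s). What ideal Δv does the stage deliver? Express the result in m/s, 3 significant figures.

Stage wet mass = m₀ − payload = 4,192 − 266 = 3,926 kg.
Stage dry mass = ε × stage wet mass = 0.144 × 3,926 = 565.344 kg.
Burnout mass m_f = stage dry + payload = 565.344 + 266 = 831.344 kg.
By the Tsiolkovsky rocket equation, Δv = v_e · ln(4,192/831.344) = 3650.0 × ln(5.042) = 3650.0 × 1.6179 ≈ 5905 m/s.

Δv ≈ 5910 m/s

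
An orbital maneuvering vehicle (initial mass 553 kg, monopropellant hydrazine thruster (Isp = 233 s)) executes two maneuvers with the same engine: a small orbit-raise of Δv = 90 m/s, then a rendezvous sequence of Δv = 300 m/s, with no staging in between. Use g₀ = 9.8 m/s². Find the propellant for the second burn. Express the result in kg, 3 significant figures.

v_e = Isp · g₀ = 233 × 9.8 = 2283.4 m/s.
After the first burn: m = 553 × exp(−90/2283.4) = 553 × 0.96135 = 531.627 kg.
After the second burn: m = 531.627 × exp(−300/2283.4) = 531.627 × 0.87688 = 466.173 kg.
Second-burn propellant = 531.627 − 466.173 = 65.454 kg.

propellant for the second burn ≈ 65.5 kg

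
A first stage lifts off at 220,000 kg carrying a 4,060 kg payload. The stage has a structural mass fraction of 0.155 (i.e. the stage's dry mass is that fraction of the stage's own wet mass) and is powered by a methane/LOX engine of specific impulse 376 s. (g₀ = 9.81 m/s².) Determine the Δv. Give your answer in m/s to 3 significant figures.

Δv ≈ 6520 m/s

Stage wet mass = m₀ − payload = 220,000 − 4,060 = 215,940 kg.
Stage dry mass = ε × stage wet mass = 0.155 × 215,940 = 33,470.7 kg.
Burnout mass m_f = stage dry + payload = 33,470.7 + 4,060 = 37,530.7 kg.
v_e = Isp · g₀ = 376 × 9.81 = 3688.6 m/s.
Δv = v_e · ln(220,000/37,530.7) = 3688.6 × ln(5.862) = 3688.6 × 1.7685 ≈ 6523 m/s.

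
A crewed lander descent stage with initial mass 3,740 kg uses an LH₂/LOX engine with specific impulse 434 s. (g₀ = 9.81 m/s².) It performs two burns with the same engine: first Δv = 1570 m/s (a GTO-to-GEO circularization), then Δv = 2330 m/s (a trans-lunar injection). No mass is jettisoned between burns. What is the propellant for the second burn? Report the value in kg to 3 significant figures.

v_e = Isp · g₀ = 434 × 9.81 = 4257.5 m/s.
After the first burn: m = 3740 × exp(−1570/4257.5) = 3740 × 0.69159 = 2,586.55 kg.
After the second burn: m = 2,586.55 × exp(−2330/4257.5) = 2,586.55 × 0.57853 = 1,496.4 kg.
Second-burn propellant = 2,586.55 − 1,496.4 = 1,090.15 kg.

propellant for the second burn ≈ 1090 kg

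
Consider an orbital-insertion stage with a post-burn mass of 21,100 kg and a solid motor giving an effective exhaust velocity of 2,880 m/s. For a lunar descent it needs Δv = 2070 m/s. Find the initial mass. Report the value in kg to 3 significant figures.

initial mass ≈ 43300 kg

m₀/m_f = exp(Δv / v_e) = exp(2070 / 2880.0) = exp(0.7188) = 2.0519.
m₀ = m_f × 2.0519 = 21,100 × 2.0519 = 43,295.1 kg.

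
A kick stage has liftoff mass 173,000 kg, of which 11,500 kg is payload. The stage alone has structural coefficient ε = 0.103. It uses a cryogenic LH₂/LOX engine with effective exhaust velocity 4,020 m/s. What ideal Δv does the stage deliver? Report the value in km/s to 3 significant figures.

Δv ≈ 7.30 km/s

Stage wet mass = m₀ − payload = 173,000 − 11,500 = 161,500 kg.
Stage dry mass = ε × stage wet mass = 0.103 × 161,500 = 16,634.5 kg.
Burnout mass m_f = stage dry + payload = 16,634.5 + 11,500 = 28,134.5 kg.
Using Δv = v_e ln(m₀/m_f): Δv = v_e · ln(173,000/28,134.5) = 4020.0 × ln(6.149) = 4020.0 × 1.8163 ≈ 7302 m/s.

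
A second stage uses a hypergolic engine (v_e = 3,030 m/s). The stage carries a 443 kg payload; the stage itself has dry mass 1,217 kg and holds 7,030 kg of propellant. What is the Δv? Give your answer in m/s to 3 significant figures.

m₀ = payload + dry + propellant = 443 + 1,217 + 7,030 = 8,690 kg.
m_f = payload + dry = 443 + 1,217 = 1,660 kg.
Δv = v_e · ln(m₀/m_f) = 3030.0 × ln(5.235) = 3030.0 × 1.6554 ≈ 5015.7 m/s.

Δv ≈ 5020 m/s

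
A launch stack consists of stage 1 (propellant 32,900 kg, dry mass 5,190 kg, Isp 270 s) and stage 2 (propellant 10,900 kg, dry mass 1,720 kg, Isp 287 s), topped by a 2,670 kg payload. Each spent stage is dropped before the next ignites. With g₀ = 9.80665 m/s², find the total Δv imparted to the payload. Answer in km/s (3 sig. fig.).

Ignition mass of stage 1 = 32,900+5,190 + 10,900+1,720 + 2,670 = 53,380 kg.
Stage 1: m₀ = 53,380 kg, m_f = 53,380 − 32,900 = 20,480 kg; Δv = 270×9.80665×ln(2.606) = 2647.8×0.9580 ≈ 2537 m/s.
Stage 2: m₀ = 15,290 kg, m_f = 15,290 − 10,900 = 4,390 kg; Δv = 287×9.80665×ln(3.483) = 2814.5×1.2479 ≈ 3512 m/s.
Total Δv = 2537 + 3512 = 6049 m/s.

Δv ≈ 6.05 km/s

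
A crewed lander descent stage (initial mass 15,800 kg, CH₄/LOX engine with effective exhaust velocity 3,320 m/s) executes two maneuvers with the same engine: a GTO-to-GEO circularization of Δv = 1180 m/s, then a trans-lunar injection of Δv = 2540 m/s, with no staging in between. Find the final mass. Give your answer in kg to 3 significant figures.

final mass ≈ 5150 kg

After the first burn: m = 15800 × exp(−1180/3320.0) = 15800 × 0.70088 = 11,073.9 kg.
After the second burn: m = 11,073.9 × exp(−2540/3320.0) = 11,073.9 × 0.46531 = 5,152.8 kg.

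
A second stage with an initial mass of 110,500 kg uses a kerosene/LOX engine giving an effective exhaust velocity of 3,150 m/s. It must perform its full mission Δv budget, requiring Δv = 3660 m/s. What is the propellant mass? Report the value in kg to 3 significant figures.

propellant mass ≈ 75900 kg

From the ideal rocket equation, m₀/m_f = exp(Δv / v_e) = exp(3660 / 3150.0) = exp(1.1619) = 3.1960.
m_f = 110,500 / 3.1960 = 34,574.5 kg, so propellant = m₀ − m_f = 110,500 − 34,574.5 = 75,925.5 kg.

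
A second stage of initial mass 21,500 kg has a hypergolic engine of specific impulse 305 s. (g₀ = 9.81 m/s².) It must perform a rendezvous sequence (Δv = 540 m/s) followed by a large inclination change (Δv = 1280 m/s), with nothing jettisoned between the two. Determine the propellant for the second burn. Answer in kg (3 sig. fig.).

propellant for the second burn ≈ 6250 kg

v_e = Isp · g₀ = 305 × 9.81 = 2992.1 m/s.
After the first burn: m = 21500 × exp(−540/2992.1) = 21500 × 0.83487 = 17,949.7 kg.
After the second burn: m = 17,949.7 × exp(−1280/2992.1) = 17,949.7 × 0.65194 = 11,702.1 kg.
Second-burn propellant = 17,949.7 − 11,702.1 = 6,247.6 kg.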